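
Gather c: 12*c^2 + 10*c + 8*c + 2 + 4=12*c^2 + 18*c + 6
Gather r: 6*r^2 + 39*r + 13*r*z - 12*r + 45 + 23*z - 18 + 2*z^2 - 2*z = 6*r^2 + r*(13*z + 27) + 2*z^2 + 21*z + 27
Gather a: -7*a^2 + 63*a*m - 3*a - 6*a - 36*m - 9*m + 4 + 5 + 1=-7*a^2 + a*(63*m - 9) - 45*m + 10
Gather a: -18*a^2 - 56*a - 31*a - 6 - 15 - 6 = -18*a^2 - 87*a - 27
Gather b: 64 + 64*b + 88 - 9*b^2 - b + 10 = -9*b^2 + 63*b + 162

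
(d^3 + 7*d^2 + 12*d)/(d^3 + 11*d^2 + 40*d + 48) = d/(d + 4)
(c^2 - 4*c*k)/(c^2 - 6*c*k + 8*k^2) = c/(c - 2*k)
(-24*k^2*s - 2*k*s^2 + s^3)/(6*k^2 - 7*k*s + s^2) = s*(4*k + s)/(-k + s)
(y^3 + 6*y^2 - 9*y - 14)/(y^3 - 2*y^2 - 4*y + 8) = (y^2 + 8*y + 7)/(y^2 - 4)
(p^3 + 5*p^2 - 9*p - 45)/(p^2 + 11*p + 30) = (p^2 - 9)/(p + 6)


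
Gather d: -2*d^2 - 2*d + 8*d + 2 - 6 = -2*d^2 + 6*d - 4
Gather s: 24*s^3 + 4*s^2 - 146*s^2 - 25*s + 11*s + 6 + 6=24*s^3 - 142*s^2 - 14*s + 12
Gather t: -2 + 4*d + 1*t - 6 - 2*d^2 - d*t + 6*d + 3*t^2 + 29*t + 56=-2*d^2 + 10*d + 3*t^2 + t*(30 - d) + 48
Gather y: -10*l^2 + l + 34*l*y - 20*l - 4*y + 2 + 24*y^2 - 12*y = -10*l^2 - 19*l + 24*y^2 + y*(34*l - 16) + 2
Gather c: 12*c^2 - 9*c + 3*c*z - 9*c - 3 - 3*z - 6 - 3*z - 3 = 12*c^2 + c*(3*z - 18) - 6*z - 12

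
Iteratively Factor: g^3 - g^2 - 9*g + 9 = (g + 3)*(g^2 - 4*g + 3) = (g - 1)*(g + 3)*(g - 3)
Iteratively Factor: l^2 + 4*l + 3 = (l + 1)*(l + 3)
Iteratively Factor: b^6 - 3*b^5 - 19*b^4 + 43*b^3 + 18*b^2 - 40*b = (b - 1)*(b^5 - 2*b^4 - 21*b^3 + 22*b^2 + 40*b) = (b - 1)*(b + 1)*(b^4 - 3*b^3 - 18*b^2 + 40*b) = (b - 5)*(b - 1)*(b + 1)*(b^3 + 2*b^2 - 8*b) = (b - 5)*(b - 2)*(b - 1)*(b + 1)*(b^2 + 4*b) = (b - 5)*(b - 2)*(b - 1)*(b + 1)*(b + 4)*(b)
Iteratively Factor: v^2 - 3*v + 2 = (v - 2)*(v - 1)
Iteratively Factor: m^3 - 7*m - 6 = (m + 1)*(m^2 - m - 6) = (m - 3)*(m + 1)*(m + 2)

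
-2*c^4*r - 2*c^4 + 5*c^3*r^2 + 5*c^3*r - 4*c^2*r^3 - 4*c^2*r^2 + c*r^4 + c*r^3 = (-2*c + r)*(-c + r)^2*(c*r + c)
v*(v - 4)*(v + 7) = v^3 + 3*v^2 - 28*v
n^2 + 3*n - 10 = (n - 2)*(n + 5)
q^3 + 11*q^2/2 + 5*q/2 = q*(q + 1/2)*(q + 5)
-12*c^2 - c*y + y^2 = (-4*c + y)*(3*c + y)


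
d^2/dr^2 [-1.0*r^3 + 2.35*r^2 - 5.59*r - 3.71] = 4.7 - 6.0*r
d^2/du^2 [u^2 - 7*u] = 2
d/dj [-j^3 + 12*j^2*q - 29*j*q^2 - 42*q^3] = -3*j^2 + 24*j*q - 29*q^2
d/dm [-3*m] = -3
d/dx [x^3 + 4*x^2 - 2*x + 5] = 3*x^2 + 8*x - 2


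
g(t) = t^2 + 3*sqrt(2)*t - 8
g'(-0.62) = 3.00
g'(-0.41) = 3.42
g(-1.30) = -11.83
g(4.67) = 33.62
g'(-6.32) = -8.40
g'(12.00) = 28.24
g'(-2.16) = -0.08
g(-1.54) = -12.16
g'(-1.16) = 1.92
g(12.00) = 186.91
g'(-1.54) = 1.16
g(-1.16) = -11.58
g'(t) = 2*t + 3*sqrt(2)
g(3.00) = 13.73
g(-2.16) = -12.50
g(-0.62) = -10.25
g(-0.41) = -9.57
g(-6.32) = 5.13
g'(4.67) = 13.58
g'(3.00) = 10.24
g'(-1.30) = 1.64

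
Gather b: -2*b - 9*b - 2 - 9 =-11*b - 11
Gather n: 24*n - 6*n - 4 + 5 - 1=18*n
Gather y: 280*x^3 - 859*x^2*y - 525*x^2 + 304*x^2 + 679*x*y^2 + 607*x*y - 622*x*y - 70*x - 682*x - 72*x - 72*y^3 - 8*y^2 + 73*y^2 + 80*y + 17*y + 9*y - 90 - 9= 280*x^3 - 221*x^2 - 824*x - 72*y^3 + y^2*(679*x + 65) + y*(-859*x^2 - 15*x + 106) - 99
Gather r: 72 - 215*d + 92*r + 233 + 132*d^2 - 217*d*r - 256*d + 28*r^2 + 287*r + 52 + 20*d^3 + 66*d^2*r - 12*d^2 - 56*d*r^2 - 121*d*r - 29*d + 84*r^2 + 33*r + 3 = 20*d^3 + 120*d^2 - 500*d + r^2*(112 - 56*d) + r*(66*d^2 - 338*d + 412) + 360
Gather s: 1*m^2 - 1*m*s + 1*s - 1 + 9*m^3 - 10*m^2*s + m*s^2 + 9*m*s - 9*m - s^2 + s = 9*m^3 + m^2 - 9*m + s^2*(m - 1) + s*(-10*m^2 + 8*m + 2) - 1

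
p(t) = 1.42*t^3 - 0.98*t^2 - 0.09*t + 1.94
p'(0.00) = -0.09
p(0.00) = 1.94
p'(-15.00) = 987.81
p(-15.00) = -5009.71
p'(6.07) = 144.97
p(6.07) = 282.87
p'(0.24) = -0.32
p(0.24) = 1.88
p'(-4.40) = 91.01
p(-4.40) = -137.60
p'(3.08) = 34.29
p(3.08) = 33.86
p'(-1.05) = 6.66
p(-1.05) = -0.69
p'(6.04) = 143.48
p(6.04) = 278.54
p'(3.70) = 50.98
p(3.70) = 60.12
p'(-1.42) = 11.28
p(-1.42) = -3.97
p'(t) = 4.26*t^2 - 1.96*t - 0.09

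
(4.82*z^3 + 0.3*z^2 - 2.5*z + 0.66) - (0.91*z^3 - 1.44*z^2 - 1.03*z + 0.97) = 3.91*z^3 + 1.74*z^2 - 1.47*z - 0.31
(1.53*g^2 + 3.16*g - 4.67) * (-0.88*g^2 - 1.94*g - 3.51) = -1.3464*g^4 - 5.749*g^3 - 7.3911*g^2 - 2.0318*g + 16.3917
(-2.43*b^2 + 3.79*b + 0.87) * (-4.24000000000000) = 10.3032*b^2 - 16.0696*b - 3.6888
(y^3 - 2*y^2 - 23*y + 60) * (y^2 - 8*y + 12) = y^5 - 10*y^4 + 5*y^3 + 220*y^2 - 756*y + 720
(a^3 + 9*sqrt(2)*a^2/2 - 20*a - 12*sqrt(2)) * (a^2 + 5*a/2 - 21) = a^5 + 5*a^4/2 + 9*sqrt(2)*a^4/2 - 41*a^3 + 45*sqrt(2)*a^3/4 - 213*sqrt(2)*a^2/2 - 50*a^2 - 30*sqrt(2)*a + 420*a + 252*sqrt(2)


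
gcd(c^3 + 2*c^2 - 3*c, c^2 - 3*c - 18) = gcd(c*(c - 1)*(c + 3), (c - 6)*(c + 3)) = c + 3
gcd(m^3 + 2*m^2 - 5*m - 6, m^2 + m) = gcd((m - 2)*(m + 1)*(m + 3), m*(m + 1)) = m + 1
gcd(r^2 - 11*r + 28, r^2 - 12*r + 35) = r - 7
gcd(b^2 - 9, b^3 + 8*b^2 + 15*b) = b + 3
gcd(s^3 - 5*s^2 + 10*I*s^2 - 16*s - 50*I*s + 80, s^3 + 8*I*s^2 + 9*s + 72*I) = s + 8*I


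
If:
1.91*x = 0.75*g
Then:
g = 2.54666666666667*x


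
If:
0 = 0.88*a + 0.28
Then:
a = -0.32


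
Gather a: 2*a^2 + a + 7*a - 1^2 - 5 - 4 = 2*a^2 + 8*a - 10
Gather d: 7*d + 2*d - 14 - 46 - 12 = 9*d - 72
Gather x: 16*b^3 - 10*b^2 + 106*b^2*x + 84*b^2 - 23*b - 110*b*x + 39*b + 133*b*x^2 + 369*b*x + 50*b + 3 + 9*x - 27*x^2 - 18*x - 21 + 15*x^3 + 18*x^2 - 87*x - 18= 16*b^3 + 74*b^2 + 66*b + 15*x^3 + x^2*(133*b - 9) + x*(106*b^2 + 259*b - 96) - 36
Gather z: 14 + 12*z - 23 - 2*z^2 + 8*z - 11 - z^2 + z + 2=-3*z^2 + 21*z - 18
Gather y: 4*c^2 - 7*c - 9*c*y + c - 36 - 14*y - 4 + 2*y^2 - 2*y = 4*c^2 - 6*c + 2*y^2 + y*(-9*c - 16) - 40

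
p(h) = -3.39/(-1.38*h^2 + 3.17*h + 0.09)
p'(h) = -3.39*(2.76*h - 3.17)/(-1.38*h^2 + 3.17*h + 0.09)^2 = (10.7463 - 9.3564*h)/(-1.38*h^2 + 3.17*h + 0.09)^2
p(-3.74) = 0.11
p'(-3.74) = 0.05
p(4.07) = 0.34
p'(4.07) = -0.28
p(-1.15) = 0.63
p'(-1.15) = 0.74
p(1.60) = -2.08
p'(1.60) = -1.59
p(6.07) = 0.11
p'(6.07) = -0.05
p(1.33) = -1.82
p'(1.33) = -0.49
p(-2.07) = 0.27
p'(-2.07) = 0.20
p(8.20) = 0.05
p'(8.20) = -0.01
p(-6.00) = 0.05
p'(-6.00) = 0.01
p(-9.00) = 0.02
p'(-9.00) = 0.00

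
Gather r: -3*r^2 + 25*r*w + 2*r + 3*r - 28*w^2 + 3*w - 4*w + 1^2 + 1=-3*r^2 + r*(25*w + 5) - 28*w^2 - w + 2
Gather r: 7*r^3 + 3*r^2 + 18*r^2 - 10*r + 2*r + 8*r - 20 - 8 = 7*r^3 + 21*r^2 - 28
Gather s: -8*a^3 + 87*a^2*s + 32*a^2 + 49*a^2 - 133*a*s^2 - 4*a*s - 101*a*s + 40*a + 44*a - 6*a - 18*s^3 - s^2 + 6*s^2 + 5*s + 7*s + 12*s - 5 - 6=-8*a^3 + 81*a^2 + 78*a - 18*s^3 + s^2*(5 - 133*a) + s*(87*a^2 - 105*a + 24) - 11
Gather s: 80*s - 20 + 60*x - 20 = 80*s + 60*x - 40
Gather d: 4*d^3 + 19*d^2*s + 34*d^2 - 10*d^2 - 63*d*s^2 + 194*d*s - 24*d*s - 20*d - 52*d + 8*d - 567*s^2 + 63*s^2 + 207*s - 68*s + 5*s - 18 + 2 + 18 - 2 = 4*d^3 + d^2*(19*s + 24) + d*(-63*s^2 + 170*s - 64) - 504*s^2 + 144*s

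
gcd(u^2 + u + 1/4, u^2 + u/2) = u + 1/2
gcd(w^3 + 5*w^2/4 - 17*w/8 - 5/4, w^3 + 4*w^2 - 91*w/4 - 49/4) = w + 1/2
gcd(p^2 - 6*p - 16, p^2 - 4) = p + 2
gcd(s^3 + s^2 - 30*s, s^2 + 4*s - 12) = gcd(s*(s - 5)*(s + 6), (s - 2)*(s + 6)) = s + 6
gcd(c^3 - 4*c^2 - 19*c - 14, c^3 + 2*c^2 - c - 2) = c^2 + 3*c + 2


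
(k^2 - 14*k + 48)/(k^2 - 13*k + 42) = (k - 8)/(k - 7)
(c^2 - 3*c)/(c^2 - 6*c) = (c - 3)/(c - 6)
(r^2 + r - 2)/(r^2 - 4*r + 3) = (r + 2)/(r - 3)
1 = 1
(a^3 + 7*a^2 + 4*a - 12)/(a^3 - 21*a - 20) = (-a^3 - 7*a^2 - 4*a + 12)/(-a^3 + 21*a + 20)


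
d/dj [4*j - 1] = 4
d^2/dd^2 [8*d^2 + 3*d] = 16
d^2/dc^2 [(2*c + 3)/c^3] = 12*(c + 3)/c^5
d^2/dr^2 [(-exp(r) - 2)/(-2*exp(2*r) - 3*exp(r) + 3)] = (4*exp(4*r) + 26*exp(3*r) + 72*exp(2*r) + 75*exp(r) + 27)*exp(r)/(8*exp(6*r) + 36*exp(5*r) + 18*exp(4*r) - 81*exp(3*r) - 27*exp(2*r) + 81*exp(r) - 27)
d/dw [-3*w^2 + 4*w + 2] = 4 - 6*w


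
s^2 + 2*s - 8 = (s - 2)*(s + 4)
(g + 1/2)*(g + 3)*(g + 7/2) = g^3 + 7*g^2 + 55*g/4 + 21/4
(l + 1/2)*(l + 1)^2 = l^3 + 5*l^2/2 + 2*l + 1/2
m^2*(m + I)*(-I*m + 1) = -I*m^4 + 2*m^3 + I*m^2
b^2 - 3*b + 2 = (b - 2)*(b - 1)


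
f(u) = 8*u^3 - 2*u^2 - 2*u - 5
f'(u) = 24*u^2 - 4*u - 2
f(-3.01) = -235.27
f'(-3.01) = 227.48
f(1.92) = 40.41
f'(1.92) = 78.79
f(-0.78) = -8.45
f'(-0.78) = 15.72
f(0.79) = -3.88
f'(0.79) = 9.82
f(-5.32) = -1255.51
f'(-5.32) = 698.54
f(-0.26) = -4.76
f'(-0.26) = 0.66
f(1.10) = 1.03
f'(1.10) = 22.64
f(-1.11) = -16.19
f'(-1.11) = 32.01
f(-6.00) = -1793.00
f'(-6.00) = 886.00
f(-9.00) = -5981.00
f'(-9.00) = 1978.00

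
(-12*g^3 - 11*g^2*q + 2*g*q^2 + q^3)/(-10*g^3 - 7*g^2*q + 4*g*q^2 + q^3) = (-12*g^2 + g*q + q^2)/(-10*g^2 + 3*g*q + q^2)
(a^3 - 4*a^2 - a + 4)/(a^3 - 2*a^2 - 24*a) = (-a^3 + 4*a^2 + a - 4)/(a*(-a^2 + 2*a + 24))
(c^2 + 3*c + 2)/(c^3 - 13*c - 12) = (c + 2)/(c^2 - c - 12)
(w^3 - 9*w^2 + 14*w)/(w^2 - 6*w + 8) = w*(w - 7)/(w - 4)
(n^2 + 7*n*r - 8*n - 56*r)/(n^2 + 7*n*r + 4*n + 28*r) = (n - 8)/(n + 4)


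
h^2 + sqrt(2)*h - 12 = (h - 2*sqrt(2))*(h + 3*sqrt(2))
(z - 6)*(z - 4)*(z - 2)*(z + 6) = z^4 - 6*z^3 - 28*z^2 + 216*z - 288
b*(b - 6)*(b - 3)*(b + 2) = b^4 - 7*b^3 + 36*b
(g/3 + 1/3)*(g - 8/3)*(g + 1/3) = g^3/3 - 4*g^2/9 - 29*g/27 - 8/27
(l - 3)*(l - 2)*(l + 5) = l^3 - 19*l + 30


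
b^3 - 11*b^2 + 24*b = b*(b - 8)*(b - 3)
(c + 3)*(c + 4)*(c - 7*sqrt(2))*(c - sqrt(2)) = c^4 - 8*sqrt(2)*c^3 + 7*c^3 - 56*sqrt(2)*c^2 + 26*c^2 - 96*sqrt(2)*c + 98*c + 168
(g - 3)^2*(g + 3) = g^3 - 3*g^2 - 9*g + 27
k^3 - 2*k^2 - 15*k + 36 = (k - 3)^2*(k + 4)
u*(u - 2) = u^2 - 2*u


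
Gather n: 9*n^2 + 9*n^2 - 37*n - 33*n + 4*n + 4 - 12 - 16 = 18*n^2 - 66*n - 24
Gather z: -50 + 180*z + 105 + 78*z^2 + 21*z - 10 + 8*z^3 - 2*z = 8*z^3 + 78*z^2 + 199*z + 45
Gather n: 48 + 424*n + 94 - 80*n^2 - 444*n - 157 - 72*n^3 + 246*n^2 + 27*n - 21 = -72*n^3 + 166*n^2 + 7*n - 36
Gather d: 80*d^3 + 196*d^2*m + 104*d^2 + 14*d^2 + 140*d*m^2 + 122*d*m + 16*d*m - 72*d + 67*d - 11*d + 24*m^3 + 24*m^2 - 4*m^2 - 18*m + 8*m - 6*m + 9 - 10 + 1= 80*d^3 + d^2*(196*m + 118) + d*(140*m^2 + 138*m - 16) + 24*m^3 + 20*m^2 - 16*m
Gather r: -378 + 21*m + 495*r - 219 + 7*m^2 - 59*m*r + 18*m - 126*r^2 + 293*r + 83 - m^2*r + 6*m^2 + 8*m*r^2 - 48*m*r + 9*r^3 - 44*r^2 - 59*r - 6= 13*m^2 + 39*m + 9*r^3 + r^2*(8*m - 170) + r*(-m^2 - 107*m + 729) - 520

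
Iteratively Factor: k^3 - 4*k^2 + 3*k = (k - 1)*(k^2 - 3*k) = k*(k - 1)*(k - 3)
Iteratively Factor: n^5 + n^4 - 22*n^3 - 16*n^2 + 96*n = (n)*(n^4 + n^3 - 22*n^2 - 16*n + 96) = n*(n - 4)*(n^3 + 5*n^2 - 2*n - 24) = n*(n - 4)*(n - 2)*(n^2 + 7*n + 12) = n*(n - 4)*(n - 2)*(n + 3)*(n + 4)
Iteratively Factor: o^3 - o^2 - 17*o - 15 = (o + 3)*(o^2 - 4*o - 5) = (o + 1)*(o + 3)*(o - 5)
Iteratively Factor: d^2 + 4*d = (d + 4)*(d)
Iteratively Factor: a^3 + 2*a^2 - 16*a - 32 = (a - 4)*(a^2 + 6*a + 8) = (a - 4)*(a + 4)*(a + 2)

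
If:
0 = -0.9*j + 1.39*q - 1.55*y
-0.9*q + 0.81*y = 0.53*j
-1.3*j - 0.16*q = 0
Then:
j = 0.00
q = 0.00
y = 0.00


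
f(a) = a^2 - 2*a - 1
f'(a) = 2*a - 2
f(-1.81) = 5.90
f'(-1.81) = -5.62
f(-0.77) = 1.13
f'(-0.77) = -3.54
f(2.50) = 0.25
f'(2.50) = 3.00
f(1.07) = -2.00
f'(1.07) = 0.14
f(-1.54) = 4.45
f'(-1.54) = -5.08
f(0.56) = -1.81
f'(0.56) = -0.88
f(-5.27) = 37.31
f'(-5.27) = -12.54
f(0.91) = -1.99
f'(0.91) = -0.18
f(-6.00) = 47.00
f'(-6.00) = -14.00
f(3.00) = 2.00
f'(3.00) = 4.00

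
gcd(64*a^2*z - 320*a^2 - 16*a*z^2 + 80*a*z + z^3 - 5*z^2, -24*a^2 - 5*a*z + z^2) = -8*a + z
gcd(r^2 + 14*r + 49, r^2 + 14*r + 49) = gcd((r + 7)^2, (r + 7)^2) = r^2 + 14*r + 49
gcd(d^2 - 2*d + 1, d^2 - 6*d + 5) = d - 1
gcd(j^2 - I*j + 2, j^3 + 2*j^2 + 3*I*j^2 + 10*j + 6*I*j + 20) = j - 2*I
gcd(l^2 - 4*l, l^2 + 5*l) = l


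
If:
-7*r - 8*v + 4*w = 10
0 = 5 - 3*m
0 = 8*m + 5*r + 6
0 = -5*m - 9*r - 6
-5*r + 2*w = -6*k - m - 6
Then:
No Solution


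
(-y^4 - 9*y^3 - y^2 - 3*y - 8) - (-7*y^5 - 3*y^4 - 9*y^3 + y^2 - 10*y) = 7*y^5 + 2*y^4 - 2*y^2 + 7*y - 8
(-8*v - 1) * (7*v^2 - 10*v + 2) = -56*v^3 + 73*v^2 - 6*v - 2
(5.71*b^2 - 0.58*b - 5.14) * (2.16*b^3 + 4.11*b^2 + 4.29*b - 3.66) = 12.3336*b^5 + 22.2153*b^4 + 11.0097*b^3 - 44.5122*b^2 - 19.9278*b + 18.8124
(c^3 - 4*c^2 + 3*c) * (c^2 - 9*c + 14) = c^5 - 13*c^4 + 53*c^3 - 83*c^2 + 42*c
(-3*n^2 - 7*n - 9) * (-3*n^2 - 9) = 9*n^4 + 21*n^3 + 54*n^2 + 63*n + 81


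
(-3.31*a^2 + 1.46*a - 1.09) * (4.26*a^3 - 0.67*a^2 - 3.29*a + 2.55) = -14.1006*a^5 + 8.4373*a^4 + 5.2683*a^3 - 12.5136*a^2 + 7.3091*a - 2.7795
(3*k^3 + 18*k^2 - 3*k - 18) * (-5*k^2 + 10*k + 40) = -15*k^5 - 60*k^4 + 315*k^3 + 780*k^2 - 300*k - 720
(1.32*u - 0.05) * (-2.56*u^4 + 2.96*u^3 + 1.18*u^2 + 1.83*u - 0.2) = -3.3792*u^5 + 4.0352*u^4 + 1.4096*u^3 + 2.3566*u^2 - 0.3555*u + 0.01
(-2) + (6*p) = 6*p - 2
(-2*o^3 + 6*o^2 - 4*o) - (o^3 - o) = -3*o^3 + 6*o^2 - 3*o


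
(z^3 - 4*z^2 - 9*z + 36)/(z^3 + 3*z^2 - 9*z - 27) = (z - 4)/(z + 3)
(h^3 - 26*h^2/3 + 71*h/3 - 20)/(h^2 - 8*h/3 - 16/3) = (3*h^2 - 14*h + 15)/(3*h + 4)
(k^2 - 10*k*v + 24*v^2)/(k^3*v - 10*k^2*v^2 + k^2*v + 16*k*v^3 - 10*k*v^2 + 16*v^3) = (k^2 - 10*k*v + 24*v^2)/(v*(k^3 - 10*k^2*v + k^2 + 16*k*v^2 - 10*k*v + 16*v^2))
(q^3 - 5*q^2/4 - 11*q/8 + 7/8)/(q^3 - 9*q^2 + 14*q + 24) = (8*q^2 - 18*q + 7)/(8*(q^2 - 10*q + 24))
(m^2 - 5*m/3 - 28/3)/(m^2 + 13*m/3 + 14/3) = (m - 4)/(m + 2)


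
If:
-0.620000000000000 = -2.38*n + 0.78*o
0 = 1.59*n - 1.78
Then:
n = 1.12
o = 2.62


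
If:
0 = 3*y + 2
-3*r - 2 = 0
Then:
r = -2/3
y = -2/3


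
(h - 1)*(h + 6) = h^2 + 5*h - 6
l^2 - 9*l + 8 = (l - 8)*(l - 1)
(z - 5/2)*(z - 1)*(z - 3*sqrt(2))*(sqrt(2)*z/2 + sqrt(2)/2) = sqrt(2)*z^4/2 - 3*z^3 - 5*sqrt(2)*z^3/4 - sqrt(2)*z^2/2 + 15*z^2/2 + 5*sqrt(2)*z/4 + 3*z - 15/2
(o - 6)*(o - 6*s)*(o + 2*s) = o^3 - 4*o^2*s - 6*o^2 - 12*o*s^2 + 24*o*s + 72*s^2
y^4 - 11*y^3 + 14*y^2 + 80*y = y*(y - 8)*(y - 5)*(y + 2)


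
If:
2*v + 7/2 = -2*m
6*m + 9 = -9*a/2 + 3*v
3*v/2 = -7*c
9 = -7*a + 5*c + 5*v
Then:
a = -811/423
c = 34/141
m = -1057/1692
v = -476/423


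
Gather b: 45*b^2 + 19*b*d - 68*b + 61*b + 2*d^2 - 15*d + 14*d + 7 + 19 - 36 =45*b^2 + b*(19*d - 7) + 2*d^2 - d - 10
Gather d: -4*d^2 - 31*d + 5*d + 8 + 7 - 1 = -4*d^2 - 26*d + 14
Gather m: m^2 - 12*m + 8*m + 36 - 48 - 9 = m^2 - 4*m - 21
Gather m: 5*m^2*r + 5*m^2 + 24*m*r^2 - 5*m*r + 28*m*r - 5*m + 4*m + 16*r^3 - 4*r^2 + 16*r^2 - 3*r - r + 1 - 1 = m^2*(5*r + 5) + m*(24*r^2 + 23*r - 1) + 16*r^3 + 12*r^2 - 4*r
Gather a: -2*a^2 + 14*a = -2*a^2 + 14*a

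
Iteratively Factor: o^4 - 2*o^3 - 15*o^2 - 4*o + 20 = (o - 1)*(o^3 - o^2 - 16*o - 20) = (o - 1)*(o + 2)*(o^2 - 3*o - 10) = (o - 1)*(o + 2)^2*(o - 5)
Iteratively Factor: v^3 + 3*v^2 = (v)*(v^2 + 3*v) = v^2*(v + 3)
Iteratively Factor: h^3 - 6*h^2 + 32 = (h - 4)*(h^2 - 2*h - 8) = (h - 4)*(h + 2)*(h - 4)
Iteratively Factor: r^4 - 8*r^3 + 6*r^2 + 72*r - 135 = (r - 3)*(r^3 - 5*r^2 - 9*r + 45) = (r - 5)*(r - 3)*(r^2 - 9) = (r - 5)*(r - 3)^2*(r + 3)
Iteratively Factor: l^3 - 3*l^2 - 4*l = (l + 1)*(l^2 - 4*l) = (l - 4)*(l + 1)*(l)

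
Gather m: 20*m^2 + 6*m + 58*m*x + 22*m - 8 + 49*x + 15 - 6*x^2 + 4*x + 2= 20*m^2 + m*(58*x + 28) - 6*x^2 + 53*x + 9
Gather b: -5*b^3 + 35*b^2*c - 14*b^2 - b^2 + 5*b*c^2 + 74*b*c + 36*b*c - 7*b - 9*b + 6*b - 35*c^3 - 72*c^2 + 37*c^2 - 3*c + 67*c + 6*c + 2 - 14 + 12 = -5*b^3 + b^2*(35*c - 15) + b*(5*c^2 + 110*c - 10) - 35*c^3 - 35*c^2 + 70*c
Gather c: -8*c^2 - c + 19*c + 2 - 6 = -8*c^2 + 18*c - 4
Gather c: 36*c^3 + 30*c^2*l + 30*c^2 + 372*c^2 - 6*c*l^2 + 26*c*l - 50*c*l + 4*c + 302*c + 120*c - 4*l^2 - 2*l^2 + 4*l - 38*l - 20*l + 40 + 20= 36*c^3 + c^2*(30*l + 402) + c*(-6*l^2 - 24*l + 426) - 6*l^2 - 54*l + 60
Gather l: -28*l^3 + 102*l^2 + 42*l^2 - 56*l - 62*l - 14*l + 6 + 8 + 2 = -28*l^3 + 144*l^2 - 132*l + 16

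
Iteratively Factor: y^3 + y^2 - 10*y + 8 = (y + 4)*(y^2 - 3*y + 2) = (y - 1)*(y + 4)*(y - 2)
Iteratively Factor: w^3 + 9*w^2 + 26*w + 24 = (w + 4)*(w^2 + 5*w + 6) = (w + 3)*(w + 4)*(w + 2)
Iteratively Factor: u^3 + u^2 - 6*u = (u + 3)*(u^2 - 2*u) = u*(u + 3)*(u - 2)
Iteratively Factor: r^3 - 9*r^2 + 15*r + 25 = (r - 5)*(r^2 - 4*r - 5) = (r - 5)*(r + 1)*(r - 5)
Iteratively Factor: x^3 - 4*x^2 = (x - 4)*(x^2) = x*(x - 4)*(x)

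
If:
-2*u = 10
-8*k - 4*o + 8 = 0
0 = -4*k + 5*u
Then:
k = -25/4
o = 29/2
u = -5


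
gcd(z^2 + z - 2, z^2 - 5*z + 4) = z - 1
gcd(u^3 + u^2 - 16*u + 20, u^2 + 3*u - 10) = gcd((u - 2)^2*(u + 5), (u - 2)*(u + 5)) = u^2 + 3*u - 10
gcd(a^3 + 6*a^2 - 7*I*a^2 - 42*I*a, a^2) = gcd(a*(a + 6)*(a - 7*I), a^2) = a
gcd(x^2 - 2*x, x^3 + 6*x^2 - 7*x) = x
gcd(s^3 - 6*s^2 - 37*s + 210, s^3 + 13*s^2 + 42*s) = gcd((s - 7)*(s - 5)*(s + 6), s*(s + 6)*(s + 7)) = s + 6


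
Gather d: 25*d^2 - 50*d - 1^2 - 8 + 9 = 25*d^2 - 50*d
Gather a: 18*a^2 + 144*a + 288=18*a^2 + 144*a + 288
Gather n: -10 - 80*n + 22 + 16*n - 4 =8 - 64*n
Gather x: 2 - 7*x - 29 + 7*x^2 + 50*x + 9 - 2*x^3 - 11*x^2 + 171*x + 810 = -2*x^3 - 4*x^2 + 214*x + 792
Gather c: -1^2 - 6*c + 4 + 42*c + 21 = 36*c + 24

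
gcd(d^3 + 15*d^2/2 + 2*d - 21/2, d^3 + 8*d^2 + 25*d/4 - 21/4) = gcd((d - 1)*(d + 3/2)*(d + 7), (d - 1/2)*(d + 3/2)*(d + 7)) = d^2 + 17*d/2 + 21/2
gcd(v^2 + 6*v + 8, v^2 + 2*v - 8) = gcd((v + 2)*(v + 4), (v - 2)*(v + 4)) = v + 4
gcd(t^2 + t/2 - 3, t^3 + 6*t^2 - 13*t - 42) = t + 2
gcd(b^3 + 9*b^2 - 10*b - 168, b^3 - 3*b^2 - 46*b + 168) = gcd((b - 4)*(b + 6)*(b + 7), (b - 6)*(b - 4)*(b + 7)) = b^2 + 3*b - 28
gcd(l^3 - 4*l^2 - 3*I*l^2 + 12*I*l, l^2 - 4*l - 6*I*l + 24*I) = l - 4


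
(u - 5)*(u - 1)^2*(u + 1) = u^4 - 6*u^3 + 4*u^2 + 6*u - 5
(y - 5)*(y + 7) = y^2 + 2*y - 35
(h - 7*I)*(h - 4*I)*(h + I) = h^3 - 10*I*h^2 - 17*h - 28*I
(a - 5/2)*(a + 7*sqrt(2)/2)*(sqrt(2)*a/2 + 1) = sqrt(2)*a^3/2 - 5*sqrt(2)*a^2/4 + 9*a^2/2 - 45*a/4 + 7*sqrt(2)*a/2 - 35*sqrt(2)/4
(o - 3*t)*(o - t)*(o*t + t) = o^3*t - 4*o^2*t^2 + o^2*t + 3*o*t^3 - 4*o*t^2 + 3*t^3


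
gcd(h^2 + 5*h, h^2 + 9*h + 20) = h + 5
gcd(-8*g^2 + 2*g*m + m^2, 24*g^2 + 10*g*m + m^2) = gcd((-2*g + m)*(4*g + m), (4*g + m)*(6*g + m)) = 4*g + m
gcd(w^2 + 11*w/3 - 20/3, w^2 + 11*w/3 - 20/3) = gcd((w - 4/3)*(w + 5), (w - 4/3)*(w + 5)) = w^2 + 11*w/3 - 20/3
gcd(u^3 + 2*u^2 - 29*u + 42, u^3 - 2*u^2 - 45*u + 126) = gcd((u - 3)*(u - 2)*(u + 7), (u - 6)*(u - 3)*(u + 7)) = u^2 + 4*u - 21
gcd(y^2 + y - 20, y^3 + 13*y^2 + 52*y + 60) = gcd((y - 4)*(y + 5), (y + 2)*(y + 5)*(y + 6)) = y + 5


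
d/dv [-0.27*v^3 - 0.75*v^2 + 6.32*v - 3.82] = -0.81*v^2 - 1.5*v + 6.32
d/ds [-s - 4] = -1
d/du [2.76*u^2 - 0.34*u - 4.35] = 5.52*u - 0.34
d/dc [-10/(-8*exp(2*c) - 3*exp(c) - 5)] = (-160*exp(c) - 30)*exp(c)/(8*exp(2*c) + 3*exp(c) + 5)^2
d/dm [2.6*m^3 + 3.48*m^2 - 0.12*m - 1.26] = 7.8*m^2 + 6.96*m - 0.12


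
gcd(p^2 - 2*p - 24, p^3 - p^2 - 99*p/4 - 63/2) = p - 6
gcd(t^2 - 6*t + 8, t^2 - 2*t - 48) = 1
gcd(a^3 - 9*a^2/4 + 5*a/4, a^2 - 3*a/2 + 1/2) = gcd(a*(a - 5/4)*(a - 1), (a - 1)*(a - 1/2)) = a - 1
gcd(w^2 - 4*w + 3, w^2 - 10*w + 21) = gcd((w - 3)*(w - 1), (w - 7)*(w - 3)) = w - 3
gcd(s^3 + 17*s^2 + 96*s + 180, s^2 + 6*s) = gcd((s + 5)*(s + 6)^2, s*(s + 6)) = s + 6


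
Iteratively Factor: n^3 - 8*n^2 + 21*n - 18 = (n - 3)*(n^2 - 5*n + 6) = (n - 3)*(n - 2)*(n - 3)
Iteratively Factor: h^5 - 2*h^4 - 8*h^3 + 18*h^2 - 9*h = (h - 1)*(h^4 - h^3 - 9*h^2 + 9*h) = h*(h - 1)*(h^3 - h^2 - 9*h + 9) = h*(h - 3)*(h - 1)*(h^2 + 2*h - 3) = h*(h - 3)*(h - 1)^2*(h + 3)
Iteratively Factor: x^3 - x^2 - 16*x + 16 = (x - 4)*(x^2 + 3*x - 4) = (x - 4)*(x + 4)*(x - 1)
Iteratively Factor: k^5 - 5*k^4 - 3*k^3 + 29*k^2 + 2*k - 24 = (k + 2)*(k^4 - 7*k^3 + 11*k^2 + 7*k - 12) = (k - 1)*(k + 2)*(k^3 - 6*k^2 + 5*k + 12) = (k - 4)*(k - 1)*(k + 2)*(k^2 - 2*k - 3) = (k - 4)*(k - 1)*(k + 1)*(k + 2)*(k - 3)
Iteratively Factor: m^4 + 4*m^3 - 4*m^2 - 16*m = (m)*(m^3 + 4*m^2 - 4*m - 16) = m*(m + 4)*(m^2 - 4) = m*(m + 2)*(m + 4)*(m - 2)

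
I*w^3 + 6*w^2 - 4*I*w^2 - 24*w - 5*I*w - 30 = (w - 5)*(w - 6*I)*(I*w + I)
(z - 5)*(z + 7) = z^2 + 2*z - 35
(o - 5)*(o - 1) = o^2 - 6*o + 5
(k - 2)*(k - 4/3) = k^2 - 10*k/3 + 8/3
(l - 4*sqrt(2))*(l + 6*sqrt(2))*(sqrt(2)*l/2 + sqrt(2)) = sqrt(2)*l^3/2 + sqrt(2)*l^2 + 2*l^2 - 24*sqrt(2)*l + 4*l - 48*sqrt(2)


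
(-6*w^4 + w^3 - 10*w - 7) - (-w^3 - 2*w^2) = -6*w^4 + 2*w^3 + 2*w^2 - 10*w - 7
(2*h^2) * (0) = 0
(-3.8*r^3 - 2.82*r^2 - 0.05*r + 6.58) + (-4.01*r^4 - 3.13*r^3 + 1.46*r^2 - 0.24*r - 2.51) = -4.01*r^4 - 6.93*r^3 - 1.36*r^2 - 0.29*r + 4.07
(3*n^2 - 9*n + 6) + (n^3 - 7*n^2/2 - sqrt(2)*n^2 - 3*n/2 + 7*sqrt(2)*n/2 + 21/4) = n^3 - sqrt(2)*n^2 - n^2/2 - 21*n/2 + 7*sqrt(2)*n/2 + 45/4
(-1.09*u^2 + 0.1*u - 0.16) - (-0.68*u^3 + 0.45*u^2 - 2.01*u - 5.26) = 0.68*u^3 - 1.54*u^2 + 2.11*u + 5.1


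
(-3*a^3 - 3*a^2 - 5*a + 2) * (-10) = 30*a^3 + 30*a^2 + 50*a - 20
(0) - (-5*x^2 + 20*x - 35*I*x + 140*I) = 5*x^2 - 20*x + 35*I*x - 140*I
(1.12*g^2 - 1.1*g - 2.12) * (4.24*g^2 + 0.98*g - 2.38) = 4.7488*g^4 - 3.5664*g^3 - 12.7324*g^2 + 0.5404*g + 5.0456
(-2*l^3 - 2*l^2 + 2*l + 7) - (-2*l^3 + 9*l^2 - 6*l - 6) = -11*l^2 + 8*l + 13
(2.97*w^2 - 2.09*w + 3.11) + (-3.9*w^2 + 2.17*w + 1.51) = -0.93*w^2 + 0.0800000000000001*w + 4.62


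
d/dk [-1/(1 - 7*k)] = -7/(7*k - 1)^2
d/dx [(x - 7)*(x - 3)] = 2*x - 10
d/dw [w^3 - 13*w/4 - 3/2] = 3*w^2 - 13/4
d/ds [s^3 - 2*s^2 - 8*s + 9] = 3*s^2 - 4*s - 8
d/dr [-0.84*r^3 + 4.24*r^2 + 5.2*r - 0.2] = -2.52*r^2 + 8.48*r + 5.2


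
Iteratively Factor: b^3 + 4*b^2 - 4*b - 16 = (b - 2)*(b^2 + 6*b + 8) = (b - 2)*(b + 4)*(b + 2)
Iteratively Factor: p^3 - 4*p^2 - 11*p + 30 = (p - 2)*(p^2 - 2*p - 15) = (p - 5)*(p - 2)*(p + 3)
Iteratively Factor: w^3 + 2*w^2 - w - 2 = (w + 1)*(w^2 + w - 2) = (w - 1)*(w + 1)*(w + 2)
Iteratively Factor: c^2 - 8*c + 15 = (c - 5)*(c - 3)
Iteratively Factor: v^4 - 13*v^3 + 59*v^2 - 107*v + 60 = (v - 3)*(v^3 - 10*v^2 + 29*v - 20) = (v - 3)*(v - 1)*(v^2 - 9*v + 20) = (v - 5)*(v - 3)*(v - 1)*(v - 4)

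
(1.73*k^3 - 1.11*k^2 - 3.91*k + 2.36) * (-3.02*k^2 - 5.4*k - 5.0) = -5.2246*k^5 - 5.9898*k^4 + 9.1522*k^3 + 19.5368*k^2 + 6.806*k - 11.8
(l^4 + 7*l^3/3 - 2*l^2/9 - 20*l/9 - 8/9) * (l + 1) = l^5 + 10*l^4/3 + 19*l^3/9 - 22*l^2/9 - 28*l/9 - 8/9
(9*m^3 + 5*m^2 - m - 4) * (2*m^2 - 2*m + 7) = 18*m^5 - 8*m^4 + 51*m^3 + 29*m^2 + m - 28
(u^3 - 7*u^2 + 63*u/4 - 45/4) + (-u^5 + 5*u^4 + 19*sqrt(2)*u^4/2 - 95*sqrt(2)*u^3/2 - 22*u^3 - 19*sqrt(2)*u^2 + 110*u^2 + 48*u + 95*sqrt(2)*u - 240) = -u^5 + 5*u^4 + 19*sqrt(2)*u^4/2 - 95*sqrt(2)*u^3/2 - 21*u^3 - 19*sqrt(2)*u^2 + 103*u^2 + 255*u/4 + 95*sqrt(2)*u - 1005/4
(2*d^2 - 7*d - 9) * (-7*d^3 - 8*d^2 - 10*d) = -14*d^5 + 33*d^4 + 99*d^3 + 142*d^2 + 90*d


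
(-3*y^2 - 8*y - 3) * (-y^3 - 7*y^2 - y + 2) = 3*y^5 + 29*y^4 + 62*y^3 + 23*y^2 - 13*y - 6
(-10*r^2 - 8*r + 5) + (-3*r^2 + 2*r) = -13*r^2 - 6*r + 5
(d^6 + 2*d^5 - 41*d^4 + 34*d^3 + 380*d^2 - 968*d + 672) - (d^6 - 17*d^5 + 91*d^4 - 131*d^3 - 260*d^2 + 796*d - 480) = 19*d^5 - 132*d^4 + 165*d^3 + 640*d^2 - 1764*d + 1152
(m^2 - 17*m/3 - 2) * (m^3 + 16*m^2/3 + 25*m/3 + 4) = m^5 - m^4/3 - 215*m^3/9 - 485*m^2/9 - 118*m/3 - 8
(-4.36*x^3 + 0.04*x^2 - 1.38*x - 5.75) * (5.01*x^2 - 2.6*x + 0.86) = -21.8436*x^5 + 11.5364*x^4 - 10.7674*x^3 - 25.1851*x^2 + 13.7632*x - 4.945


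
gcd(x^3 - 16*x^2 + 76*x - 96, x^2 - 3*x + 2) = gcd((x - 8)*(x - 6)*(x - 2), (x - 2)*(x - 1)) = x - 2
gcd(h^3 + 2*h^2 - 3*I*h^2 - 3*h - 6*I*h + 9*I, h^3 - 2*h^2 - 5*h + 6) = h - 1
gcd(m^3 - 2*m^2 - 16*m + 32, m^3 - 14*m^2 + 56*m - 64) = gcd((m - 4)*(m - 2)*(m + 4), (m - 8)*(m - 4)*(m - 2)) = m^2 - 6*m + 8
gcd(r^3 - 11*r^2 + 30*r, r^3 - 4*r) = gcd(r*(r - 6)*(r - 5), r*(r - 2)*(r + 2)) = r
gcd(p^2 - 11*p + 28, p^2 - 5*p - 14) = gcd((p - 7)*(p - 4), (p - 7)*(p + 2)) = p - 7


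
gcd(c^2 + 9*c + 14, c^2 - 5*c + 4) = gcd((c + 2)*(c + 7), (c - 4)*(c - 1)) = 1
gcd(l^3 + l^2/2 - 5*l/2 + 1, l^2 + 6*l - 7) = l - 1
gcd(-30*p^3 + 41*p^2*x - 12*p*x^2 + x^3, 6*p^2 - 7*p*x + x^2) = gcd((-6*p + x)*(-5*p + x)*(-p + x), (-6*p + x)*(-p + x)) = 6*p^2 - 7*p*x + x^2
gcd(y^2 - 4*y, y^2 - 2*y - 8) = y - 4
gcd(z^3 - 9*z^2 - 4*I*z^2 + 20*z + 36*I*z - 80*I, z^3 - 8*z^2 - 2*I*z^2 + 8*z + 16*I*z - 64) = z - 4*I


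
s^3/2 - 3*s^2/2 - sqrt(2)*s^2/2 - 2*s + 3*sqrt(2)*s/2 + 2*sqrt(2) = (s/2 + 1/2)*(s - 4)*(s - sqrt(2))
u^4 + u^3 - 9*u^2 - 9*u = u*(u - 3)*(u + 1)*(u + 3)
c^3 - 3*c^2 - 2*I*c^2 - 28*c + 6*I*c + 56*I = (c - 7)*(c + 4)*(c - 2*I)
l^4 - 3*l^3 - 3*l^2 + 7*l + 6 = (l - 3)*(l - 2)*(l + 1)^2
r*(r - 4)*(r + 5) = r^3 + r^2 - 20*r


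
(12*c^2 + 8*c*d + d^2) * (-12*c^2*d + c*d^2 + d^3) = -144*c^4*d - 84*c^3*d^2 + 8*c^2*d^3 + 9*c*d^4 + d^5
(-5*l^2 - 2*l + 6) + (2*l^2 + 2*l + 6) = 12 - 3*l^2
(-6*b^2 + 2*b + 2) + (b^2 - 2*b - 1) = 1 - 5*b^2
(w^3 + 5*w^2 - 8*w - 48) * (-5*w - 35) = -5*w^4 - 60*w^3 - 135*w^2 + 520*w + 1680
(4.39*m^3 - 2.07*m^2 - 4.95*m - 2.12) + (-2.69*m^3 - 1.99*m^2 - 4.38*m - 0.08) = 1.7*m^3 - 4.06*m^2 - 9.33*m - 2.2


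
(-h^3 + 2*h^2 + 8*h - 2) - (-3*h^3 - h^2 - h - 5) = 2*h^3 + 3*h^2 + 9*h + 3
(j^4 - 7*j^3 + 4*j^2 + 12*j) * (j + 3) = j^5 - 4*j^4 - 17*j^3 + 24*j^2 + 36*j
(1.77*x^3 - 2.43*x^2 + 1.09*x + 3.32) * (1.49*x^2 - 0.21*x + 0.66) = 2.6373*x^5 - 3.9924*x^4 + 3.3026*x^3 + 3.1141*x^2 + 0.0222000000000001*x + 2.1912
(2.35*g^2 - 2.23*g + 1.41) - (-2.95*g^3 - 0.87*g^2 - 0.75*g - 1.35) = 2.95*g^3 + 3.22*g^2 - 1.48*g + 2.76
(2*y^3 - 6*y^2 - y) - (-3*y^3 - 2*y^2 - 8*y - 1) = 5*y^3 - 4*y^2 + 7*y + 1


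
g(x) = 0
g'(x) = 0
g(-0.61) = 0.00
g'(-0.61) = 0.00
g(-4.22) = 0.00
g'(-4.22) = 0.00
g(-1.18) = 0.00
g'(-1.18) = 0.00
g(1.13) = 0.00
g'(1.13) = 0.00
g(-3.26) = 0.00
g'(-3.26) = 0.00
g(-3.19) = 0.00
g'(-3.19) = 0.00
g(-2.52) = 0.00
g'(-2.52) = 0.00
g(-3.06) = 0.00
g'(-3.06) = 0.00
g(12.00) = 0.00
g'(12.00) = 0.00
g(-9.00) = 0.00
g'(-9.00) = 0.00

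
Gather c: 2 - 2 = 0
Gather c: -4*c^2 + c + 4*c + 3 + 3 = -4*c^2 + 5*c + 6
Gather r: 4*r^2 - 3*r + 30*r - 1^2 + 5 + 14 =4*r^2 + 27*r + 18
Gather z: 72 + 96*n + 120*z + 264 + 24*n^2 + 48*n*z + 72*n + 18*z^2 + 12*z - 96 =24*n^2 + 168*n + 18*z^2 + z*(48*n + 132) + 240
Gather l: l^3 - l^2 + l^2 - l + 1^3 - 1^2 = l^3 - l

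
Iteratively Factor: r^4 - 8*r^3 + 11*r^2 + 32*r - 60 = (r - 2)*(r^3 - 6*r^2 - r + 30) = (r - 2)*(r + 2)*(r^2 - 8*r + 15) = (r - 3)*(r - 2)*(r + 2)*(r - 5)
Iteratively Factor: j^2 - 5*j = (j - 5)*(j)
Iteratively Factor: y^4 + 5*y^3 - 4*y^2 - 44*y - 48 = (y - 3)*(y^3 + 8*y^2 + 20*y + 16) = (y - 3)*(y + 4)*(y^2 + 4*y + 4) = (y - 3)*(y + 2)*(y + 4)*(y + 2)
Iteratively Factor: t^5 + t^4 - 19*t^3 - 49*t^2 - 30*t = (t)*(t^4 + t^3 - 19*t^2 - 49*t - 30) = t*(t + 2)*(t^3 - t^2 - 17*t - 15) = t*(t + 2)*(t + 3)*(t^2 - 4*t - 5) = t*(t + 1)*(t + 2)*(t + 3)*(t - 5)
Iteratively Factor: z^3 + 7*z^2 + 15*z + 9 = (z + 3)*(z^2 + 4*z + 3) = (z + 1)*(z + 3)*(z + 3)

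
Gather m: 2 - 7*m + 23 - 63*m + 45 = 70 - 70*m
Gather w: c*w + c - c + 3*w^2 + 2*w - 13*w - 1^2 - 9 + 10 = 3*w^2 + w*(c - 11)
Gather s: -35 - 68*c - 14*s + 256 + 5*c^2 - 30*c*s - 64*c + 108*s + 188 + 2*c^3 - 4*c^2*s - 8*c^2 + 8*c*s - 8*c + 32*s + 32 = 2*c^3 - 3*c^2 - 140*c + s*(-4*c^2 - 22*c + 126) + 441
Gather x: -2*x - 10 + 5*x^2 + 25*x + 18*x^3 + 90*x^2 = 18*x^3 + 95*x^2 + 23*x - 10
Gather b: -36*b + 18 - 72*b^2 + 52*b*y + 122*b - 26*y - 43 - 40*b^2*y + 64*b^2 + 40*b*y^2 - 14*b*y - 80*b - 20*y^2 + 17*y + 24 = b^2*(-40*y - 8) + b*(40*y^2 + 38*y + 6) - 20*y^2 - 9*y - 1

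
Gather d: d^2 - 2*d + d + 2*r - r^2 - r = d^2 - d - r^2 + r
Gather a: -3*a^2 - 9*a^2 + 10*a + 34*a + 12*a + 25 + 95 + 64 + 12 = -12*a^2 + 56*a + 196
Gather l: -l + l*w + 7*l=l*(w + 6)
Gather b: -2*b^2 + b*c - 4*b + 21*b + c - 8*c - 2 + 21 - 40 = -2*b^2 + b*(c + 17) - 7*c - 21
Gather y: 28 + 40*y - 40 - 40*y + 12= 0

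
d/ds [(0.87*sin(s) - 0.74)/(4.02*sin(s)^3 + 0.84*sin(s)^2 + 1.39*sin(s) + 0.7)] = (-6.9948*sin(s)^3 + 8.1936*sin(s)^2 + 1.2432*sin(s) + 1.6376)*cos(s)/(16.1604*sin(s)^6 + 6.7536*sin(s)^5 + 11.8812*sin(s)^4 + 7.9632*sin(s)^3 + 3.1081*sin(s)^2 + 1.946*sin(s) + 0.49)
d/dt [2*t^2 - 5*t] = 4*t - 5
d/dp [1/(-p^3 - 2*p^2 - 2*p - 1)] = (3*p^2 + 4*p + 2)/(p^3 + 2*p^2 + 2*p + 1)^2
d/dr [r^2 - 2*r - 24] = 2*r - 2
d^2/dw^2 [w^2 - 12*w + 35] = 2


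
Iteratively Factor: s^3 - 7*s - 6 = (s - 3)*(s^2 + 3*s + 2) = (s - 3)*(s + 2)*(s + 1)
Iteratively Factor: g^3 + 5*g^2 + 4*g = (g + 1)*(g^2 + 4*g) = g*(g + 1)*(g + 4)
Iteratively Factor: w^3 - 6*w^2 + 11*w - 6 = (w - 1)*(w^2 - 5*w + 6) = (w - 3)*(w - 1)*(w - 2)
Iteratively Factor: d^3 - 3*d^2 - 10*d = (d + 2)*(d^2 - 5*d) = (d - 5)*(d + 2)*(d)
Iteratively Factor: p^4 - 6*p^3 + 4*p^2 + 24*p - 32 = (p - 4)*(p^3 - 2*p^2 - 4*p + 8) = (p - 4)*(p + 2)*(p^2 - 4*p + 4) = (p - 4)*(p - 2)*(p + 2)*(p - 2)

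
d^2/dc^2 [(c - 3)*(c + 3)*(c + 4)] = 6*c + 8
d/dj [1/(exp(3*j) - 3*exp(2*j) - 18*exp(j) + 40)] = 3*(-exp(2*j) + 2*exp(j) + 6)*exp(j)/(exp(3*j) - 3*exp(2*j) - 18*exp(j) + 40)^2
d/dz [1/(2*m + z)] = -1/(2*m + z)^2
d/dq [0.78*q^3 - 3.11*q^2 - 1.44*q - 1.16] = 2.34*q^2 - 6.22*q - 1.44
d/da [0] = 0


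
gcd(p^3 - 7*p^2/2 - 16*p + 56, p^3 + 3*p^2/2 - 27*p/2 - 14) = p^2 + p/2 - 14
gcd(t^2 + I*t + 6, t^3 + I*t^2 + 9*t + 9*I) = t + 3*I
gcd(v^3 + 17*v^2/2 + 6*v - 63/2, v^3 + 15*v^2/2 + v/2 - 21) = v^2 + 11*v/2 - 21/2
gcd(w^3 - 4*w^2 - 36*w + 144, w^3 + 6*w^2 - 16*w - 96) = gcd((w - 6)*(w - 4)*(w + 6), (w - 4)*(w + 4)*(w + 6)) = w^2 + 2*w - 24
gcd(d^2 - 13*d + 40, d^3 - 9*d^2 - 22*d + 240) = d - 8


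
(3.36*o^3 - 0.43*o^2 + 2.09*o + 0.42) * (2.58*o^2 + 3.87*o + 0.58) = 8.6688*o^5 + 11.8938*o^4 + 5.6769*o^3 + 8.9225*o^2 + 2.8376*o + 0.2436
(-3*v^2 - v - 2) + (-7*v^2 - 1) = -10*v^2 - v - 3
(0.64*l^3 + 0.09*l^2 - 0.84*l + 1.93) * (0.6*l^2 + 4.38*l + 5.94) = 0.384*l^5 + 2.8572*l^4 + 3.6918*l^3 - 1.9866*l^2 + 3.4638*l + 11.4642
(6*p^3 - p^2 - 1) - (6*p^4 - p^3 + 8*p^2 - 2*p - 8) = -6*p^4 + 7*p^3 - 9*p^2 + 2*p + 7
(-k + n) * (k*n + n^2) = -k^2*n + n^3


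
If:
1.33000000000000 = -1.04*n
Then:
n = -1.28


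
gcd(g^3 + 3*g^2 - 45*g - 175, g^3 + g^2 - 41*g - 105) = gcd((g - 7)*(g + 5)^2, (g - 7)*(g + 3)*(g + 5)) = g^2 - 2*g - 35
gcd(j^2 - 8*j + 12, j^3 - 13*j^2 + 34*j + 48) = j - 6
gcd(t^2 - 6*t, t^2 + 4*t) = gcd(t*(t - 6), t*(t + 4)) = t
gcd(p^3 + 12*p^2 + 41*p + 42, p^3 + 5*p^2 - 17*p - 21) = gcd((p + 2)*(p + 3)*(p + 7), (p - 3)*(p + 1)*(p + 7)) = p + 7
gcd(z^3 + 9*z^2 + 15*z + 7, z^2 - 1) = z + 1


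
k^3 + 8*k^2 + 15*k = k*(k + 3)*(k + 5)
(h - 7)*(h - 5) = h^2 - 12*h + 35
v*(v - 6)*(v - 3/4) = v^3 - 27*v^2/4 + 9*v/2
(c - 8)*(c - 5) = c^2 - 13*c + 40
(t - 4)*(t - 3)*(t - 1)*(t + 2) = t^4 - 6*t^3 + 3*t^2 + 26*t - 24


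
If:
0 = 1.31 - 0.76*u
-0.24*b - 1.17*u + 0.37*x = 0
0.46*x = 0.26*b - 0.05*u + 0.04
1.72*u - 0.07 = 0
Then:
No Solution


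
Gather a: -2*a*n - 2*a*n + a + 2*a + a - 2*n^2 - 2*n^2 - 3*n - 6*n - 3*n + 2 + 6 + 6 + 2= a*(4 - 4*n) - 4*n^2 - 12*n + 16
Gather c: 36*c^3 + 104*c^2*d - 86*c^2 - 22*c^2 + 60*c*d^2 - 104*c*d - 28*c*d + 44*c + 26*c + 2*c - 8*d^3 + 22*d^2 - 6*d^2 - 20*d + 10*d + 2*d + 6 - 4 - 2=36*c^3 + c^2*(104*d - 108) + c*(60*d^2 - 132*d + 72) - 8*d^3 + 16*d^2 - 8*d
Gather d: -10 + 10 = 0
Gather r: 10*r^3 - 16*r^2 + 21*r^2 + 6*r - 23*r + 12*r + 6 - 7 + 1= 10*r^3 + 5*r^2 - 5*r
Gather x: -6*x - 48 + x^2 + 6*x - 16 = x^2 - 64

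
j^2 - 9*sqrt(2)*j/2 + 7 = (j - 7*sqrt(2)/2)*(j - sqrt(2))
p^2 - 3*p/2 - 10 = (p - 4)*(p + 5/2)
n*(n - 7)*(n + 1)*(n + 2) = n^4 - 4*n^3 - 19*n^2 - 14*n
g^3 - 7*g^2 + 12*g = g*(g - 4)*(g - 3)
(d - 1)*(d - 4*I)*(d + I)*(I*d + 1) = I*d^4 + 4*d^3 - I*d^3 - 4*d^2 + I*d^2 + 4*d - I*d - 4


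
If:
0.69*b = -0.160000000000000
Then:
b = -0.23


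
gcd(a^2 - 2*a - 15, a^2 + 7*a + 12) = a + 3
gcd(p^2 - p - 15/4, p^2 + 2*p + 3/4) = p + 3/2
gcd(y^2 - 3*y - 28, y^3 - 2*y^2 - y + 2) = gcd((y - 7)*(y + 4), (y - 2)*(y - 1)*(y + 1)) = 1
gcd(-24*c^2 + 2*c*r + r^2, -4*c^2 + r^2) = 1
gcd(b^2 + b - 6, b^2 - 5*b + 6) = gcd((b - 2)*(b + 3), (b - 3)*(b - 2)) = b - 2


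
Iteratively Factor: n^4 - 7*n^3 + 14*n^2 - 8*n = (n - 2)*(n^3 - 5*n^2 + 4*n) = n*(n - 2)*(n^2 - 5*n + 4) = n*(n - 4)*(n - 2)*(n - 1)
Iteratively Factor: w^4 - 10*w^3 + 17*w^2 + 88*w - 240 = (w + 3)*(w^3 - 13*w^2 + 56*w - 80) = (w - 5)*(w + 3)*(w^2 - 8*w + 16) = (w - 5)*(w - 4)*(w + 3)*(w - 4)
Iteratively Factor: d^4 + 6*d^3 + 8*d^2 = (d)*(d^3 + 6*d^2 + 8*d) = d^2*(d^2 + 6*d + 8) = d^2*(d + 2)*(d + 4)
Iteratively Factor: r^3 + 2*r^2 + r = (r + 1)*(r^2 + r) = r*(r + 1)*(r + 1)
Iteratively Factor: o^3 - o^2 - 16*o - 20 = (o + 2)*(o^2 - 3*o - 10) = (o - 5)*(o + 2)*(o + 2)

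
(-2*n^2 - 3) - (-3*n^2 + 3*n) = n^2 - 3*n - 3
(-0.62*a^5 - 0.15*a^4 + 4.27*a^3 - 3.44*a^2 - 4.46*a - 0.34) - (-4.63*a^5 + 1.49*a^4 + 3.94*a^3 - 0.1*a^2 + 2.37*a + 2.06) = 4.01*a^5 - 1.64*a^4 + 0.33*a^3 - 3.34*a^2 - 6.83*a - 2.4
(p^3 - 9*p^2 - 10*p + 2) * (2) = 2*p^3 - 18*p^2 - 20*p + 4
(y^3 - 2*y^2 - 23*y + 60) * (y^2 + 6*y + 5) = y^5 + 4*y^4 - 30*y^3 - 88*y^2 + 245*y + 300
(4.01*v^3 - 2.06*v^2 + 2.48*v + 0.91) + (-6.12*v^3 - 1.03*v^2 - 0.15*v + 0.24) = -2.11*v^3 - 3.09*v^2 + 2.33*v + 1.15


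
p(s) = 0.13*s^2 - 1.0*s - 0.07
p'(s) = 0.26*s - 1.0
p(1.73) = -1.41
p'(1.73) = -0.55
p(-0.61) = 0.59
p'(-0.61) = -1.16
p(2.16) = -1.62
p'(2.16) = -0.44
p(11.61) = 5.84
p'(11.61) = 2.02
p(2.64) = -1.80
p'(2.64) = -0.31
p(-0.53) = 0.50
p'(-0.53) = -1.14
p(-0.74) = 0.74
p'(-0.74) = -1.19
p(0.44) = -0.48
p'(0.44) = -0.89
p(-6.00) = 10.61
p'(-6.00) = -2.56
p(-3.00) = 4.10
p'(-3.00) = -1.78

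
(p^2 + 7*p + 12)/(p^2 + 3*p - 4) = (p + 3)/(p - 1)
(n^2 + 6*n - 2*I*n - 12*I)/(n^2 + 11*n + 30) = (n - 2*I)/(n + 5)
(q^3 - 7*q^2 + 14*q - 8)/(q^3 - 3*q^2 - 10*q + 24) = (q - 1)/(q + 3)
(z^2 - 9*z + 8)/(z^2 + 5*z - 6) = (z - 8)/(z + 6)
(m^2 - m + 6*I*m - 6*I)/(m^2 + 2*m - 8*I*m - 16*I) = (m^2 + m*(-1 + 6*I) - 6*I)/(m^2 + m*(2 - 8*I) - 16*I)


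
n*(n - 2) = n^2 - 2*n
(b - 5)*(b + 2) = b^2 - 3*b - 10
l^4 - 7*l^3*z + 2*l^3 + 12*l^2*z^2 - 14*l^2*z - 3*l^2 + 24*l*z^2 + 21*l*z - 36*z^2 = (l - 1)*(l + 3)*(l - 4*z)*(l - 3*z)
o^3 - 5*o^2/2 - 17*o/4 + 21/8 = (o - 7/2)*(o - 1/2)*(o + 3/2)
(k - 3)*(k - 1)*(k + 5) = k^3 + k^2 - 17*k + 15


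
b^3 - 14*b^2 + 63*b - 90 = (b - 6)*(b - 5)*(b - 3)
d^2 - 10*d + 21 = (d - 7)*(d - 3)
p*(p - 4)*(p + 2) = p^3 - 2*p^2 - 8*p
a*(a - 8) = a^2 - 8*a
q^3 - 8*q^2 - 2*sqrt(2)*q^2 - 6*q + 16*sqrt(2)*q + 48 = (q - 8)*(q - 3*sqrt(2))*(q + sqrt(2))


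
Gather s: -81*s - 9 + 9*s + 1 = -72*s - 8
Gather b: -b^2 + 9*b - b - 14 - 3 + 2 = -b^2 + 8*b - 15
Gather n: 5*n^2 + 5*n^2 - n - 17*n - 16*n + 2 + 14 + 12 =10*n^2 - 34*n + 28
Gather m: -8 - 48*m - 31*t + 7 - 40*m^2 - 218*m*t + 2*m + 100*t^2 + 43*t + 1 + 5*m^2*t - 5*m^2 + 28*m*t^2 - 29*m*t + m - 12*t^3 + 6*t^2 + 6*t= m^2*(5*t - 45) + m*(28*t^2 - 247*t - 45) - 12*t^3 + 106*t^2 + 18*t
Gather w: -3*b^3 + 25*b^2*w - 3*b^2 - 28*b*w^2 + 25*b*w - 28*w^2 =-3*b^3 - 3*b^2 + w^2*(-28*b - 28) + w*(25*b^2 + 25*b)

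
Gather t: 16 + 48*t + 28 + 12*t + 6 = 60*t + 50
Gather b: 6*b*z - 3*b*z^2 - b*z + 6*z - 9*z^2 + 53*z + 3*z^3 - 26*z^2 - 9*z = b*(-3*z^2 + 5*z) + 3*z^3 - 35*z^2 + 50*z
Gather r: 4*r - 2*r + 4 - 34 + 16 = 2*r - 14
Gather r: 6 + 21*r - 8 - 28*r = -7*r - 2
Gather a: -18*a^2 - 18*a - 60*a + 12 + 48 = -18*a^2 - 78*a + 60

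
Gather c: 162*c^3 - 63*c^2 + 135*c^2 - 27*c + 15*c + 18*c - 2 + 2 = 162*c^3 + 72*c^2 + 6*c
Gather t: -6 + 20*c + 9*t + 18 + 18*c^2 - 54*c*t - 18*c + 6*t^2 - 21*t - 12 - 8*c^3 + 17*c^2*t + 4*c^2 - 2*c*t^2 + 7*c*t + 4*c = -8*c^3 + 22*c^2 + 6*c + t^2*(6 - 2*c) + t*(17*c^2 - 47*c - 12)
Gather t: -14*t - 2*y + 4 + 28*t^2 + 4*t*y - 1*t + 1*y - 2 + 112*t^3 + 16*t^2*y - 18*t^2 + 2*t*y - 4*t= 112*t^3 + t^2*(16*y + 10) + t*(6*y - 19) - y + 2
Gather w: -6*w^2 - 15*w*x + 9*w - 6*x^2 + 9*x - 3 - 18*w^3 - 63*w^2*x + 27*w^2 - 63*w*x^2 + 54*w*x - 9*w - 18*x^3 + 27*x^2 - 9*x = -18*w^3 + w^2*(21 - 63*x) + w*(-63*x^2 + 39*x) - 18*x^3 + 21*x^2 - 3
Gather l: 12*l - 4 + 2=12*l - 2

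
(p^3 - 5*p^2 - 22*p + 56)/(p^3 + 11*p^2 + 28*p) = (p^2 - 9*p + 14)/(p*(p + 7))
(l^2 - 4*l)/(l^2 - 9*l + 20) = l/(l - 5)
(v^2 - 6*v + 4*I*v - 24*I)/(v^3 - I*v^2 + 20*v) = (v - 6)/(v*(v - 5*I))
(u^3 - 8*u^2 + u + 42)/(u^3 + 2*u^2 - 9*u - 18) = (u - 7)/(u + 3)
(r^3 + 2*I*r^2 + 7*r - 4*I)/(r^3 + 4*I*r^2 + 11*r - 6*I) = (r + 4*I)/(r + 6*I)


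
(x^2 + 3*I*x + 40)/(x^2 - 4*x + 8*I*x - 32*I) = (x - 5*I)/(x - 4)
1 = 1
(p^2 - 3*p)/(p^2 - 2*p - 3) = p/(p + 1)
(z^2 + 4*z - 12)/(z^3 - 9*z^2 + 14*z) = (z + 6)/(z*(z - 7))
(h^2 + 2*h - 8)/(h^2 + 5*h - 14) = (h + 4)/(h + 7)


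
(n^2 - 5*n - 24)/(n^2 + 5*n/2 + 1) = 2*(n^2 - 5*n - 24)/(2*n^2 + 5*n + 2)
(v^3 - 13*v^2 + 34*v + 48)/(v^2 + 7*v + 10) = (v^3 - 13*v^2 + 34*v + 48)/(v^2 + 7*v + 10)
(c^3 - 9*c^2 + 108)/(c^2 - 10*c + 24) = (c^2 - 3*c - 18)/(c - 4)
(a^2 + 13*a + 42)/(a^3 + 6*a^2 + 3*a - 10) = (a^2 + 13*a + 42)/(a^3 + 6*a^2 + 3*a - 10)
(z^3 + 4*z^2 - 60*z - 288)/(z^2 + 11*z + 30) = (z^2 - 2*z - 48)/(z + 5)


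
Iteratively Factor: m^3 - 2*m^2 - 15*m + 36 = (m - 3)*(m^2 + m - 12) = (m - 3)*(m + 4)*(m - 3)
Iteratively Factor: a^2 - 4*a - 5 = (a - 5)*(a + 1)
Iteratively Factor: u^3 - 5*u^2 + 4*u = (u)*(u^2 - 5*u + 4) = u*(u - 4)*(u - 1)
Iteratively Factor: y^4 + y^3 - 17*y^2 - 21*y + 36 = (y + 3)*(y^3 - 2*y^2 - 11*y + 12) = (y + 3)^2*(y^2 - 5*y + 4) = (y - 4)*(y + 3)^2*(y - 1)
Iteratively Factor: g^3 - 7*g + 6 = (g - 1)*(g^2 + g - 6) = (g - 2)*(g - 1)*(g + 3)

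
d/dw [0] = 0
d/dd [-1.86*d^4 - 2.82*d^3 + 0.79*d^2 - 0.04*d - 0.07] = -7.44*d^3 - 8.46*d^2 + 1.58*d - 0.04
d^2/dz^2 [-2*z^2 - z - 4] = -4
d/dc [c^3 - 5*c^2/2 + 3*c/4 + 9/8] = 3*c^2 - 5*c + 3/4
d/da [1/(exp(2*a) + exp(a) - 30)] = (-2*exp(a) - 1)*exp(a)/(exp(2*a) + exp(a) - 30)^2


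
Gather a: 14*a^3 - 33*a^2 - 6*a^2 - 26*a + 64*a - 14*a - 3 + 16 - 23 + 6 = 14*a^3 - 39*a^2 + 24*a - 4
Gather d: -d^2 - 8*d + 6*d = -d^2 - 2*d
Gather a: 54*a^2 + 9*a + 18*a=54*a^2 + 27*a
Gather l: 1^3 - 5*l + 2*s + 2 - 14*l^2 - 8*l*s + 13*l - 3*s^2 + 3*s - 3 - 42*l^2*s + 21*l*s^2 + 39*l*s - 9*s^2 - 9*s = l^2*(-42*s - 14) + l*(21*s^2 + 31*s + 8) - 12*s^2 - 4*s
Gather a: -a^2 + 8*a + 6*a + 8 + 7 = -a^2 + 14*a + 15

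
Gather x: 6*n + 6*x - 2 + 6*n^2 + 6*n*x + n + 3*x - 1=6*n^2 + 7*n + x*(6*n + 9) - 3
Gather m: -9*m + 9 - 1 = 8 - 9*m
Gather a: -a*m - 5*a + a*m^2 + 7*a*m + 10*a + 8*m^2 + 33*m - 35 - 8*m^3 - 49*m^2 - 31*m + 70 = a*(m^2 + 6*m + 5) - 8*m^3 - 41*m^2 + 2*m + 35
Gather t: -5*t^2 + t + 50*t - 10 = -5*t^2 + 51*t - 10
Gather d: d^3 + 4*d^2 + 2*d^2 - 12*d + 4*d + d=d^3 + 6*d^2 - 7*d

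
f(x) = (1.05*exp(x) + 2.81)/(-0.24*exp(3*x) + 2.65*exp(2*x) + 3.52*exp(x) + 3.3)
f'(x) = (1.05*exp(x) + 2.81)*(0.72*exp(3*x) - 5.3*exp(2*x) - 3.52*exp(x))/(-0.24*exp(3*x) + 2.65*exp(2*x) + 3.52*exp(x) + 3.3)^2 + 1.05*exp(x)/(-0.24*exp(3*x) + 2.65*exp(2*x) + 3.52*exp(x) + 3.3)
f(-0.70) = 0.59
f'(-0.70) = -0.22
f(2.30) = 0.21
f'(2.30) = 0.66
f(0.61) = 0.27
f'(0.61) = -0.21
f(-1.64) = 0.74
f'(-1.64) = -0.11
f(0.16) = 0.38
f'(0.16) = -0.25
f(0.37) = 0.33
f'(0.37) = -0.23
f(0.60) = 0.28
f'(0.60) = -0.21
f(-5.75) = 0.85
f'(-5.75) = -0.00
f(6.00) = 0.00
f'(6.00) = 0.00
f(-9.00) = 0.85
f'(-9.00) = 0.00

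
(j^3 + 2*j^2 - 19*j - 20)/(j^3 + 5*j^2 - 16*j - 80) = (j + 1)/(j + 4)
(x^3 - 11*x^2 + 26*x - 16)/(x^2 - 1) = (x^2 - 10*x + 16)/(x + 1)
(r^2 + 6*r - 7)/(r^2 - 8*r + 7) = (r + 7)/(r - 7)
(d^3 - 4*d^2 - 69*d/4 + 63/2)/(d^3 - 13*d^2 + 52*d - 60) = (d^2 + 2*d - 21/4)/(d^2 - 7*d + 10)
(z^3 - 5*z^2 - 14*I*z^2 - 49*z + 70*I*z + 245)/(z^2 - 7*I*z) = z - 5 - 7*I + 35*I/z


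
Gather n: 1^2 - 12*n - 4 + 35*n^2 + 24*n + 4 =35*n^2 + 12*n + 1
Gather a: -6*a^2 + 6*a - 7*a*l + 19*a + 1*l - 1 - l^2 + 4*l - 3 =-6*a^2 + a*(25 - 7*l) - l^2 + 5*l - 4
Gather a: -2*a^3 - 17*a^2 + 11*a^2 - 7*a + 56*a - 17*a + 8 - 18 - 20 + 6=-2*a^3 - 6*a^2 + 32*a - 24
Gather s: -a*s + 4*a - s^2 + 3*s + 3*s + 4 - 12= 4*a - s^2 + s*(6 - a) - 8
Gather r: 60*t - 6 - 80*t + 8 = 2 - 20*t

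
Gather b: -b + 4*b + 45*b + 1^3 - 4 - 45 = 48*b - 48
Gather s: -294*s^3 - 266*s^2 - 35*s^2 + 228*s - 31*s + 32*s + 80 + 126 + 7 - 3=-294*s^3 - 301*s^2 + 229*s + 210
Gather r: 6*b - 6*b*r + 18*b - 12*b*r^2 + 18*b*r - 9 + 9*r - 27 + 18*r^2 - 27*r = 24*b + r^2*(18 - 12*b) + r*(12*b - 18) - 36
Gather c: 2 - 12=-10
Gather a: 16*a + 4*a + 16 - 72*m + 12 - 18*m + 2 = 20*a - 90*m + 30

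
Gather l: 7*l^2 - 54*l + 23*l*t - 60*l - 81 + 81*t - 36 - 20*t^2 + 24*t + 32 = 7*l^2 + l*(23*t - 114) - 20*t^2 + 105*t - 85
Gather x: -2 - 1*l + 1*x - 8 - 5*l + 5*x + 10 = -6*l + 6*x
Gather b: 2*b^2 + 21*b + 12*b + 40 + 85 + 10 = 2*b^2 + 33*b + 135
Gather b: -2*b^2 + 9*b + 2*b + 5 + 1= -2*b^2 + 11*b + 6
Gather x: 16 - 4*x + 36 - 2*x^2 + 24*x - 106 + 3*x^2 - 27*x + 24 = x^2 - 7*x - 30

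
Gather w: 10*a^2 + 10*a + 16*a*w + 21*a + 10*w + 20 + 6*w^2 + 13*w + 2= 10*a^2 + 31*a + 6*w^2 + w*(16*a + 23) + 22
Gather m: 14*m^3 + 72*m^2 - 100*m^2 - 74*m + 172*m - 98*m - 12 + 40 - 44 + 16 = 14*m^3 - 28*m^2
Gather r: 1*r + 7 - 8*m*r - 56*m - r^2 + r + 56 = -56*m - r^2 + r*(2 - 8*m) + 63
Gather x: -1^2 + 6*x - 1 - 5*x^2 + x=-5*x^2 + 7*x - 2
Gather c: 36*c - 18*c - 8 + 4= 18*c - 4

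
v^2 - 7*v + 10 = (v - 5)*(v - 2)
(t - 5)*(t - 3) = t^2 - 8*t + 15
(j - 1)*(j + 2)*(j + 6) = j^3 + 7*j^2 + 4*j - 12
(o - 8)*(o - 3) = o^2 - 11*o + 24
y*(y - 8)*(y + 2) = y^3 - 6*y^2 - 16*y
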